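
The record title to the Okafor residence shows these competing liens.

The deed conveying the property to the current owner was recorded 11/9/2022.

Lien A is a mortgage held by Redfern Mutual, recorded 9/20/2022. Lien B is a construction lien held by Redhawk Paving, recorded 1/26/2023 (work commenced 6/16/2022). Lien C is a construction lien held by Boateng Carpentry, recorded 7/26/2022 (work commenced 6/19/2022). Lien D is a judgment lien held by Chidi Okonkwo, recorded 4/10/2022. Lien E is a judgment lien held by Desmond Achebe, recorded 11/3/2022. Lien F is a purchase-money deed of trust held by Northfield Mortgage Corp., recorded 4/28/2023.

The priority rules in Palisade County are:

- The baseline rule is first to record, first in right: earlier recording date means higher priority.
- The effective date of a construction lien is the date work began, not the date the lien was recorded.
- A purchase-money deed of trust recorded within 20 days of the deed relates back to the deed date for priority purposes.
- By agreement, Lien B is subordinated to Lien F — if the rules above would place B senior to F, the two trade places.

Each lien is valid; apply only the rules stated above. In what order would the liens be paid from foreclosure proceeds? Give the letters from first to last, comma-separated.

D, F, C, A, E, B

Adjusting effective dates: B's effective date is 6/16/2022, when work began; C is treated as recorded 6/19/2022, the work-commencement date; F was recorded 170 days after the deed — beyond 20 days — so no relation-back applies.
Sorted by effective date: D (4/10/2022), B (6/16/2022), C (6/19/2022), A (9/20/2022), E (11/3/2022), F (4/28/2023).
The subordination applies — B was senior to F — so B and F swap.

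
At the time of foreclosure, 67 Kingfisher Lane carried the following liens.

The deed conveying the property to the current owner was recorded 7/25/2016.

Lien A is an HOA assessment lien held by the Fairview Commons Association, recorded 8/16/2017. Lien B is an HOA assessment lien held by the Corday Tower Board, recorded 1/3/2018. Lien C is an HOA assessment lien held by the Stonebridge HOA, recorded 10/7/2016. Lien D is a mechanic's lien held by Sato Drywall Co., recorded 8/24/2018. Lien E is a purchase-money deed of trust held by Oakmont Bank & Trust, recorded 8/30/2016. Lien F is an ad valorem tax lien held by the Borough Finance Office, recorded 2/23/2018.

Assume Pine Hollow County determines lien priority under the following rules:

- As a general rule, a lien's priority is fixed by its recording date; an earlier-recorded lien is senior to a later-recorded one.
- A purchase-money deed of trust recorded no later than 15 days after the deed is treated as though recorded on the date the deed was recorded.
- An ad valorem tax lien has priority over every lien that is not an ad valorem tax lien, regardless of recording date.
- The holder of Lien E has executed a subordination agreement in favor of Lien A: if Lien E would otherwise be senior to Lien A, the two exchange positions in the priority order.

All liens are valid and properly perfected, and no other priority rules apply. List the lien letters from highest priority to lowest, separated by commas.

Adjusting effective dates: E was recorded 36 days after the deed, outside the 15-day window, so it keeps its recording date.
F, as an ad valorem tax lien, has superpriority and ranks first.
Among the remaining liens, by effective date: E (8/30/2016), C (10/7/2016), A (8/16/2017), B (1/3/2018), D (8/24/2018).
E would otherwise be senior to A, so under the subordination agreement E and A exchange positions.

F, A, C, E, B, D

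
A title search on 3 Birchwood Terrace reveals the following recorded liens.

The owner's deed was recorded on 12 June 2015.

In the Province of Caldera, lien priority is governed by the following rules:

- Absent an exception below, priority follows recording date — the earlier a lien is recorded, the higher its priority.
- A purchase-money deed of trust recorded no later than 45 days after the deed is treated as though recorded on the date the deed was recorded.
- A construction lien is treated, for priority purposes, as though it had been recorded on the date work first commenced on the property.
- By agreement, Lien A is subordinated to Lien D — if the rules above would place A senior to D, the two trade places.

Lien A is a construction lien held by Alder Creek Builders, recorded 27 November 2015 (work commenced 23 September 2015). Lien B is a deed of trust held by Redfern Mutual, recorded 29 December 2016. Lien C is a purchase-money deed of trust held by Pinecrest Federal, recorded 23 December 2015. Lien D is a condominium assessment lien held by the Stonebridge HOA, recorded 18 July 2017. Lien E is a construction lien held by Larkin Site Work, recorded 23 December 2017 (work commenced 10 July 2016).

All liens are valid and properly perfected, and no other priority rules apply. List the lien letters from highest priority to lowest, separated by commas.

Effective dates: A is treated as recorded 23 September 2015, the work-commencement date; C was recorded 194 days after the deed, outside the 45-day window, so it keeps its recording date; E is treated as recorded 10 July 2016, the work-commencement date.
Ordering by effective date: A (23 September 2015), C (23 December 2015), E (10 July 2016), B (29 December 2016), D (18 July 2017).
The subordination applies — A was senior to D — so A and D swap.

D, C, E, B, A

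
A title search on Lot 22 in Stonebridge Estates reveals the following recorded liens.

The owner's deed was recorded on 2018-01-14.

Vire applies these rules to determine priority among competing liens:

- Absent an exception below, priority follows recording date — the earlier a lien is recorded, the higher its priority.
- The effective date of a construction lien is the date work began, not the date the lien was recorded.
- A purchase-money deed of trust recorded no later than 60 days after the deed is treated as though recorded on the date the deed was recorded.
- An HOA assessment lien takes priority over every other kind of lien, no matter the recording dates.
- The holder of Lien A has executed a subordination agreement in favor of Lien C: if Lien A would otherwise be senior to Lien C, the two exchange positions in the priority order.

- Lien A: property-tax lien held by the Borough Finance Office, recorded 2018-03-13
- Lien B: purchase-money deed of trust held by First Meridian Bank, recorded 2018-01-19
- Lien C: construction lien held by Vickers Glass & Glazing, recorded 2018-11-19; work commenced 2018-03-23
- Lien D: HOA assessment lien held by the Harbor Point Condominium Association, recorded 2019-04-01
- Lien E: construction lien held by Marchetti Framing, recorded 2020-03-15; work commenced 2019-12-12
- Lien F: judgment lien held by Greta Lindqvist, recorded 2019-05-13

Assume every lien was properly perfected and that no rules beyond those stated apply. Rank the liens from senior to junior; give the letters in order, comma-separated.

Effective dates: B was recorded within the 60-day window, so its effective date is the deed date 2018-01-14; C is treated as recorded 2018-03-23, the work-commencement date; E relates back to 2019-12-12 (work commenced).
D, as an HOA assessment lien, has superpriority and ranks first.
Among the remaining liens, by effective date: B (2018-01-14), A (2018-03-13), C (2018-03-23), F (2019-05-13), E (2019-12-12).
The subordination applies — A was senior to C — so A and C swap.

D, B, C, A, F, E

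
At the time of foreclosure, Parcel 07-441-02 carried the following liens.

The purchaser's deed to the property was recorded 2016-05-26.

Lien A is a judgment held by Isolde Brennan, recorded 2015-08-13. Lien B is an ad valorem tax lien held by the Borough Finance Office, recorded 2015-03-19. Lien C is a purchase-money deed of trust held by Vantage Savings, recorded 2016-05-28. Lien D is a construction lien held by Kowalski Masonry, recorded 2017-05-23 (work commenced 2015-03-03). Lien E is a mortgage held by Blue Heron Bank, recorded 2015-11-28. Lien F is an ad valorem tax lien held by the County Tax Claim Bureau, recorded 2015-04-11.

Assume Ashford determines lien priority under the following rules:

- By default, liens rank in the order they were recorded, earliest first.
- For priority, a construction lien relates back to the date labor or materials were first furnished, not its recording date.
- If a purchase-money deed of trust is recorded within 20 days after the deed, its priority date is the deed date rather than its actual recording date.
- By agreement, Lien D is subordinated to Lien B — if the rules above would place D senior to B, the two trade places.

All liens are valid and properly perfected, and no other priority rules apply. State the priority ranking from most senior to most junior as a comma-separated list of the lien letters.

B, D, F, A, E, C

First, effective dates: C was recorded within the 20-day window, so its effective date is the deed date 2016-05-26; D's effective date is 2015-03-03, when work began.
Sorted by effective date: D (2015-03-03), B (2015-03-19), F (2015-04-11), A (2015-08-13), E (2015-11-28), C (2016-05-26).
D would otherwise be senior to B, so under the subordination agreement D and B exchange positions.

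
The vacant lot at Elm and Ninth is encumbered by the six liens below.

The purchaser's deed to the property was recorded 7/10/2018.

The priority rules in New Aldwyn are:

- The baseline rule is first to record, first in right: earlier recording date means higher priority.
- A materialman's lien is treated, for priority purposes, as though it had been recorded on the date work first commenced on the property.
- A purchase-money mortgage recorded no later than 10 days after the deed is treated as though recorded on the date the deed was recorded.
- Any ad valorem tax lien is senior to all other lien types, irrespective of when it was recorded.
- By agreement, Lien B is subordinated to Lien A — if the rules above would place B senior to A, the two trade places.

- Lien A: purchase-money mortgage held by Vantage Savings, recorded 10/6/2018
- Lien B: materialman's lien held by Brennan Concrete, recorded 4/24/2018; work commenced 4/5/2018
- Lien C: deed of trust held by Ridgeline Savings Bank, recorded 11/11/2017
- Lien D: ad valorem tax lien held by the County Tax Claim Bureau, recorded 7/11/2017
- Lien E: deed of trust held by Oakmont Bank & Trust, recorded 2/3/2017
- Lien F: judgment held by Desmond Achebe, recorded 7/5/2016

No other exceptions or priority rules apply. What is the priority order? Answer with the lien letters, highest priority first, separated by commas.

Adjusting effective dates: A was recorded 88 days after the deed, outside the 10-day window, so it keeps its recording date; B relates back to 4/5/2018 (work commenced).
D is an ad valorem tax lien, so it outranks all other liens regardless of date.
The other liens, earliest effective date first: F (7/5/2016), E (2/3/2017), C (11/11/2017), B (4/5/2018), A (10/6/2018).
Because B would otherwise rank above A, the subordination swaps them.

D, F, E, C, A, B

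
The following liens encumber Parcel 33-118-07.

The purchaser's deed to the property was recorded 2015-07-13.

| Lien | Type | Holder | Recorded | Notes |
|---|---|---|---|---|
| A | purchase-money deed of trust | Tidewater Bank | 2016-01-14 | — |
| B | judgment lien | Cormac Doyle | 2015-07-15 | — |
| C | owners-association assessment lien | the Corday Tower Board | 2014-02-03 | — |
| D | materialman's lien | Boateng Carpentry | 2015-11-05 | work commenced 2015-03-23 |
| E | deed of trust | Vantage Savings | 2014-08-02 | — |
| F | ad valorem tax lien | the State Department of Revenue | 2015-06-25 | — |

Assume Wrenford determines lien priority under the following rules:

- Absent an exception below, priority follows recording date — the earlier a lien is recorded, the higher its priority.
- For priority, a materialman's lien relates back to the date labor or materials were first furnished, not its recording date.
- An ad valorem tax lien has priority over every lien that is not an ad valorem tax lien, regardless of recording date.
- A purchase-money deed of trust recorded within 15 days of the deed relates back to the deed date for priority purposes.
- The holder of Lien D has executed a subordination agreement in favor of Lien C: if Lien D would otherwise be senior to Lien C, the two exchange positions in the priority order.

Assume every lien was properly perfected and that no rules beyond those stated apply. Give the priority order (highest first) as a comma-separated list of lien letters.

Effective dates: A was recorded 185 days after the deed, outside the 15-day window, so it keeps its recording date; D relates back to 2015-03-23 (work commenced).
F is an ad valorem tax lien, so it outranks all other liens regardless of date.
Ordering the rest by effective date: C (2014-02-03), E (2014-08-02), D (2015-03-23), B (2015-07-15), A (2016-01-14).
Since D is not senior to C, the subordination leaves the order unchanged.

F, C, E, D, B, A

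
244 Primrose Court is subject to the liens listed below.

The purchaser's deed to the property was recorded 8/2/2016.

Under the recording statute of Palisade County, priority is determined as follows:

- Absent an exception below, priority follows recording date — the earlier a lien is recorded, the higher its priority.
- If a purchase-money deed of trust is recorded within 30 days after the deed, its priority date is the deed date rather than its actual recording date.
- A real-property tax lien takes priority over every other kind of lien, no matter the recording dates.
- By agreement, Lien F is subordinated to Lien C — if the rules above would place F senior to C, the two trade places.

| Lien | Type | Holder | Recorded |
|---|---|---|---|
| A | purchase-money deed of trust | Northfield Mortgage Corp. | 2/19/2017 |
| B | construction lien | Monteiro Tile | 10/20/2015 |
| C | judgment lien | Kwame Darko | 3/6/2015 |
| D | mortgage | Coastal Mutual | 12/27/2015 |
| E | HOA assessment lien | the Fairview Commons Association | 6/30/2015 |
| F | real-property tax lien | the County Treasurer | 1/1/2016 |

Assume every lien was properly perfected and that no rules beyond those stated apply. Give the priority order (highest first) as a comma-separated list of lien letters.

C, F, E, B, D, A

First, effective dates: A was recorded 201 days after the deed, outside the 30-day window, so it keeps its recording date.
F, as a real-property tax lien, has superpriority and ranks first.
The other liens, earliest effective date first: C (3/6/2015), E (6/30/2015), B (10/20/2015), D (12/27/2015), A (2/19/2017).
The subordination applies — F was senior to C — so F and C swap.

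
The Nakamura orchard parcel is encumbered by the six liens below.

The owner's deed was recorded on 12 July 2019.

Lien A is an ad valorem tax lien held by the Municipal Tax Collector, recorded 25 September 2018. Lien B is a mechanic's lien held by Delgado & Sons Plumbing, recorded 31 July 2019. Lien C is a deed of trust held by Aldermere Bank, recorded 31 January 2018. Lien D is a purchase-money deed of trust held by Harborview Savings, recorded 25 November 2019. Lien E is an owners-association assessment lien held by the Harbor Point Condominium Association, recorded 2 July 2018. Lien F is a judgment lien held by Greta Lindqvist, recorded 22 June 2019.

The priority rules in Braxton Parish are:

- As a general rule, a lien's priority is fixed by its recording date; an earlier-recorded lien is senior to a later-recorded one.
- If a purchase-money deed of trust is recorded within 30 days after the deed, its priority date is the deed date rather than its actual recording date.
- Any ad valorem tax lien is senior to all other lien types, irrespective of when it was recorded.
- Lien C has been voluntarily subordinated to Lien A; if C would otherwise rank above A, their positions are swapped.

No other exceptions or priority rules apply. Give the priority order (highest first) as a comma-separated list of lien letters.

A, C, E, F, B, D

Effective dates after the stated exceptions: D was recorded 136 days after the deed, outside the 30-day window, so it keeps its recording date.
As an ad valorem tax lien, A is senior to every other lien.
Remaining liens by effective date: C (31 January 2018), E (2 July 2018), F (22 June 2019), B (31 July 2019), D (25 November 2019).
C is already junior to A, so the subordination agreement changes nothing.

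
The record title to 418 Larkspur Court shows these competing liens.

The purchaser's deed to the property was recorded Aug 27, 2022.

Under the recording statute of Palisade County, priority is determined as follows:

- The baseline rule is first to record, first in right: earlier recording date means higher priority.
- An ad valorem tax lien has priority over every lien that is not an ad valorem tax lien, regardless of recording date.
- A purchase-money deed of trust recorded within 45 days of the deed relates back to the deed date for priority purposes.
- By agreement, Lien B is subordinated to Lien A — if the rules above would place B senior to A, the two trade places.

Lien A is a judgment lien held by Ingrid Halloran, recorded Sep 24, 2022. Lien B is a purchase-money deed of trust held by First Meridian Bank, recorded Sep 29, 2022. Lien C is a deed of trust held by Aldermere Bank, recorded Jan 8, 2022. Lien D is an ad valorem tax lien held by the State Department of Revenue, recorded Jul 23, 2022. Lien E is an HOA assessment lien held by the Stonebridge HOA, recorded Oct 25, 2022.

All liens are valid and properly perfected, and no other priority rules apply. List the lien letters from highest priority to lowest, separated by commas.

Effective dates: B was recorded within the 45-day window, so its effective date is the deed date Aug 27, 2022.
D, as an ad valorem tax lien, has superpriority and ranks first.
Among the remaining liens, by effective date: C (Jan 8, 2022), B (Aug 27, 2022), A (Sep 24, 2022), E (Oct 25, 2022).
Because B would otherwise rank above A, the subordination swaps them.

D, C, A, B, E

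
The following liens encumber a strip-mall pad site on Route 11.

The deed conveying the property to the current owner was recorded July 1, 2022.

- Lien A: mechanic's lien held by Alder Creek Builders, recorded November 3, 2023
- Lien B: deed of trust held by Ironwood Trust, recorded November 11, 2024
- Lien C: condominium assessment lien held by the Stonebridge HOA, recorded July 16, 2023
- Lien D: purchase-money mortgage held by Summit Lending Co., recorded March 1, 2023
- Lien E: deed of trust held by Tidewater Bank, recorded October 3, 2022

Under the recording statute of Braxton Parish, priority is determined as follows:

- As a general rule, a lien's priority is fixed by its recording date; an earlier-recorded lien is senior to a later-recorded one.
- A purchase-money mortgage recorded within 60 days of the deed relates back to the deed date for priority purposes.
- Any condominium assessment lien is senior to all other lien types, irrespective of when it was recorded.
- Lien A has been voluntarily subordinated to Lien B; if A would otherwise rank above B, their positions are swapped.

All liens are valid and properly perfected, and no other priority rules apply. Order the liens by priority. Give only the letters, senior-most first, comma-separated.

C, E, D, B, A

Adjusting effective dates: D was recorded 243 days after the deed — beyond 60 days — so no relation-back applies.
C is a condominium assessment lien, so it outranks all other liens regardless of date.
Ordering the rest by effective date: E (October 3, 2022), D (March 1, 2023), A (November 3, 2023), B (November 11, 2024).
Because A would otherwise rank above B, the subordination swaps them.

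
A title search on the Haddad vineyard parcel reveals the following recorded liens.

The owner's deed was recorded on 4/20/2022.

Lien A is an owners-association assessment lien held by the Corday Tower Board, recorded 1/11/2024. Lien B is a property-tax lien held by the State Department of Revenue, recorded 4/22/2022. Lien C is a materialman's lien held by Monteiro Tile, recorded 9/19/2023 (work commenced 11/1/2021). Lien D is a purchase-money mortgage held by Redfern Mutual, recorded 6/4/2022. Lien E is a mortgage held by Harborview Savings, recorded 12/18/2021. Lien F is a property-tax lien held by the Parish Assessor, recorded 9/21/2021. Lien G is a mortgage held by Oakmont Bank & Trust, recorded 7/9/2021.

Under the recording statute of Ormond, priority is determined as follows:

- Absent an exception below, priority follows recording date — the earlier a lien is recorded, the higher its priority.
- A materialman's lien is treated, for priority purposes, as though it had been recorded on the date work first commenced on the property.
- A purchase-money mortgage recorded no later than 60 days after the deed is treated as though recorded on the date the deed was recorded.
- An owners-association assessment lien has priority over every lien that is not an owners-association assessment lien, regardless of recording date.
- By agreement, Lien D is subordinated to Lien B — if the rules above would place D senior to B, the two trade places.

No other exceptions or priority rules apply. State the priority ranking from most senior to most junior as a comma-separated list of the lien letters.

A, G, F, C, E, B, D

Effective dates after the stated exceptions: C relates back to 11/1/2021 (work commenced); D was recorded within the 60-day window, so its effective date is the deed date 4/20/2022.
A is an owners-association assessment lien and takes priority over every other lien.
The other liens, earliest effective date first: G (7/9/2021), F (9/21/2021), C (11/1/2021), E (12/18/2021), D (4/20/2022), B (4/22/2022).
D would otherwise be senior to B, so under the subordination agreement D and B exchange positions.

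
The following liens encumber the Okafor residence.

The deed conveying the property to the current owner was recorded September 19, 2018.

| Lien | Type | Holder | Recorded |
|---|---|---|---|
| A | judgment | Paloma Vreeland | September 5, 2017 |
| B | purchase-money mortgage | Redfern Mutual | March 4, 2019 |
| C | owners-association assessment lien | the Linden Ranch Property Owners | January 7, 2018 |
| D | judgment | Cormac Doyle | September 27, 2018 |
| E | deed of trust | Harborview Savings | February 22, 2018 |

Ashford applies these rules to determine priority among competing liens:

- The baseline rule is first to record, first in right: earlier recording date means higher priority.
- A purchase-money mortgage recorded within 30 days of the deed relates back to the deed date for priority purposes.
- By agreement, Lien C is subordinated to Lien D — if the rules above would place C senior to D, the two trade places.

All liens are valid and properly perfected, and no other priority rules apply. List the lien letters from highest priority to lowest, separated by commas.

A, D, E, C, B

Adjusting effective dates: B was recorded 166 days after the deed — beyond 30 days — so no relation-back applies.
By effective date: A (September 5, 2017), C (January 7, 2018), E (February 22, 2018), D (September 27, 2018), B (March 4, 2019).
C would otherwise be senior to D, so under the subordination agreement C and D exchange positions.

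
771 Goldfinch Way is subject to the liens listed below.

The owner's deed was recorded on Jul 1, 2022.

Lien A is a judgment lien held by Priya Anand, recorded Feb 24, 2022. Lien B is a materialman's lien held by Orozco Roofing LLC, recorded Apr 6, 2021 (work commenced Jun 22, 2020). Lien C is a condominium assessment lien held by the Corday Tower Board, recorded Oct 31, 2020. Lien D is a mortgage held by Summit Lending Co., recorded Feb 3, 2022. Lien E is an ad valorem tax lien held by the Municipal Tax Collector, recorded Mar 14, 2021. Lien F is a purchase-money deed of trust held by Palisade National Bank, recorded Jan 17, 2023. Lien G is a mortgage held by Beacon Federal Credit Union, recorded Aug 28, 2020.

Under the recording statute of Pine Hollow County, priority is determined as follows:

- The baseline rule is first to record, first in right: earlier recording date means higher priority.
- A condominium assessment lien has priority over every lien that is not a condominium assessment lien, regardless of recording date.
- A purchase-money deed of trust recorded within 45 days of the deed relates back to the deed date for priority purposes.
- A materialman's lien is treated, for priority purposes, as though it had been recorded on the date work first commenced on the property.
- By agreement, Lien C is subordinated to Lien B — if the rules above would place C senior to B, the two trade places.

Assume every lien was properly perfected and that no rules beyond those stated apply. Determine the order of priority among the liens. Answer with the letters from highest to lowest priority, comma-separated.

First, effective dates: B is treated as recorded Jun 22, 2020, the work-commencement date; F was recorded 200 days after the deed — beyond 45 days — so no relation-back applies.
C, as a condominium assessment lien, has superpriority and ranks first.
Among the remaining liens, by effective date: B (Jun 22, 2020), G (Aug 28, 2020), E (Mar 14, 2021), D (Feb 3, 2022), A (Feb 24, 2022), F (Jan 17, 2023).
C is senior to B before the subordination, so the two trade places.

B, C, G, E, D, A, F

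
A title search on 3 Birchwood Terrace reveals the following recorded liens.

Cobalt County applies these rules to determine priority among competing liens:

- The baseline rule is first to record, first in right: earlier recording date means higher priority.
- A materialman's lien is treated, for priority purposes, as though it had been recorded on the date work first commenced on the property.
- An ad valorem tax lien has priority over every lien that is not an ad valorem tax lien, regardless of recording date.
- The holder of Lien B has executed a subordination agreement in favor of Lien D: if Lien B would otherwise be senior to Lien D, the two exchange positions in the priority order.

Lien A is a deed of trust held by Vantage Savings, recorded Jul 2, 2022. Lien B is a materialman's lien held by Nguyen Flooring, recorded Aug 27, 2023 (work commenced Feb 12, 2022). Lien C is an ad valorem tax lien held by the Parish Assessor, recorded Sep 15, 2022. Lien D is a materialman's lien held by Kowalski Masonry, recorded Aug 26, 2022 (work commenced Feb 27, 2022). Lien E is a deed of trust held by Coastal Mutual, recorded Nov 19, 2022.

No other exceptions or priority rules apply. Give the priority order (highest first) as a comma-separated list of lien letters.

Effective dates: B is treated as recorded Feb 12, 2022, the work-commencement date; D relates back to Feb 27, 2022 (work commenced).
C is an ad valorem tax lien and takes priority over every other lien.
The other liens, earliest effective date first: B (Feb 12, 2022), D (Feb 27, 2022), A (Jul 2, 2022), E (Nov 19, 2022).
B is senior to D before the subordination, so the two trade places.

C, D, B, A, E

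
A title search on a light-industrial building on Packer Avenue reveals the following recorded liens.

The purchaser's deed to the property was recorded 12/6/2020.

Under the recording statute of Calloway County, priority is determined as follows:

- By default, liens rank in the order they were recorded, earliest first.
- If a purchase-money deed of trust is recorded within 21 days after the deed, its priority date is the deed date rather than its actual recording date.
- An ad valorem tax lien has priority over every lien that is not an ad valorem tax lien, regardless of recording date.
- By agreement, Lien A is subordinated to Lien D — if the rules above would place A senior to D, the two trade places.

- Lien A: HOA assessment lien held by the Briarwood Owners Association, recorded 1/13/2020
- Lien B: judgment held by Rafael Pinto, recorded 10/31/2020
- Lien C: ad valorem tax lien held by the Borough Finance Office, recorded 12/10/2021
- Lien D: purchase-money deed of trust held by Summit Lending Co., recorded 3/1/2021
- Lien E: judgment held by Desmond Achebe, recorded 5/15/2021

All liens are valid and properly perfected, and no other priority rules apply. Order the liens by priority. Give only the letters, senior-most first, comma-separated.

First, effective dates: D was recorded 85 days after the deed, outside the 21-day window, so it keeps its recording date.
C is an ad valorem tax lien, so it outranks all other liens regardless of date.
Remaining liens by effective date: A (1/13/2020), B (10/31/2020), D (3/1/2021), E (5/15/2021).
A would otherwise be senior to D, so under the subordination agreement A and D exchange positions.

C, D, B, A, E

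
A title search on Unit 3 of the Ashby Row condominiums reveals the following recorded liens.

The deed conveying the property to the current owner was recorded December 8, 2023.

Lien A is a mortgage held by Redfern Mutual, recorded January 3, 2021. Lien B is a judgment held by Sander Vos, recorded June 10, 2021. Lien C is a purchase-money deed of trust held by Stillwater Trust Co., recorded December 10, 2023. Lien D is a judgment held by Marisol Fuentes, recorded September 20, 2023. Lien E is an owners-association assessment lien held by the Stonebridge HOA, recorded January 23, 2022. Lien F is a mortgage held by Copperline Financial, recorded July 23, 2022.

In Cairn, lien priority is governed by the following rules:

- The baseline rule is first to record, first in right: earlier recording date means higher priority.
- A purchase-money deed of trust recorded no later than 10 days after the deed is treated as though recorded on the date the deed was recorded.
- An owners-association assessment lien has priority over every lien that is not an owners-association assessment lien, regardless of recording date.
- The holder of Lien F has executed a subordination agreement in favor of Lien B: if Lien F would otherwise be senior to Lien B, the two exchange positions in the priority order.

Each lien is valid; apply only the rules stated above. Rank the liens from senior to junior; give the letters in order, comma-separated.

E, A, B, F, D, C

Effective dates after the stated exceptions: C was recorded within the 10-day window, so its effective date is the deed date December 8, 2023.
As an owners-association assessment lien, E is senior to every other lien.
Remaining liens by effective date: A (January 3, 2021), B (June 10, 2021), F (July 23, 2022), D (September 20, 2023), C (December 8, 2023).
F already ranks below B; the subordination has no effect.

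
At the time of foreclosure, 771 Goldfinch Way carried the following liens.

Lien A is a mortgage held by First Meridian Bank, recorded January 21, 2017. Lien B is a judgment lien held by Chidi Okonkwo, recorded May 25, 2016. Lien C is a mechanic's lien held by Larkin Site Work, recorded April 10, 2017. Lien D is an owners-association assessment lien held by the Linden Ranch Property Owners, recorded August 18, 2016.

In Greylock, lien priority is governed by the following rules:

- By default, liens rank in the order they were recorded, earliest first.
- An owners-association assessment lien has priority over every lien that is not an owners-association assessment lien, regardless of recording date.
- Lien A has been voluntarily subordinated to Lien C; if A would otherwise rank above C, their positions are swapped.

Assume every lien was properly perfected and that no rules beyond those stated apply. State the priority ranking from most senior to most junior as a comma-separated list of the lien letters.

D, B, C, A

D, as an owners-association assessment lien, has superpriority and ranks first.
Remaining liens by effective date: B (May 25, 2016), A (January 21, 2017), C (April 10, 2017).
A would otherwise be senior to C, so under the subordination agreement A and C exchange positions.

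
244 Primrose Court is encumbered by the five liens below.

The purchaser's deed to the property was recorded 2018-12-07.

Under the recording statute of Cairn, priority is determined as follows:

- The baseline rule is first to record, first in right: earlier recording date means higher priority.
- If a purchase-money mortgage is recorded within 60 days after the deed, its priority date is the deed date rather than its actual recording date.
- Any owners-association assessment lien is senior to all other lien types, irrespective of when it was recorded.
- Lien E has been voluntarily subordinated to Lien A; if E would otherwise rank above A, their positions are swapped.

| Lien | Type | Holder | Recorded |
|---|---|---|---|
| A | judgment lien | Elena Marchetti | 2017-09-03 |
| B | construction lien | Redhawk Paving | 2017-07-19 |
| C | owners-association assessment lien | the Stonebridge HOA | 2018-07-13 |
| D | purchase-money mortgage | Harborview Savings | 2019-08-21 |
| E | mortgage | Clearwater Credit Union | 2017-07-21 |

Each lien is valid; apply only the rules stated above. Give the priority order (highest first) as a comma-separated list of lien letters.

C, B, A, E, D

Effective dates: D was recorded 257 days after the deed, outside the 60-day window, so it keeps its recording date.
C is an owners-association assessment lien and takes priority over every other lien.
Ordering the rest by effective date: B (2017-07-19), E (2017-07-21), A (2017-09-03), D (2019-08-21).
E would otherwise be senior to A, so under the subordination agreement E and A exchange positions.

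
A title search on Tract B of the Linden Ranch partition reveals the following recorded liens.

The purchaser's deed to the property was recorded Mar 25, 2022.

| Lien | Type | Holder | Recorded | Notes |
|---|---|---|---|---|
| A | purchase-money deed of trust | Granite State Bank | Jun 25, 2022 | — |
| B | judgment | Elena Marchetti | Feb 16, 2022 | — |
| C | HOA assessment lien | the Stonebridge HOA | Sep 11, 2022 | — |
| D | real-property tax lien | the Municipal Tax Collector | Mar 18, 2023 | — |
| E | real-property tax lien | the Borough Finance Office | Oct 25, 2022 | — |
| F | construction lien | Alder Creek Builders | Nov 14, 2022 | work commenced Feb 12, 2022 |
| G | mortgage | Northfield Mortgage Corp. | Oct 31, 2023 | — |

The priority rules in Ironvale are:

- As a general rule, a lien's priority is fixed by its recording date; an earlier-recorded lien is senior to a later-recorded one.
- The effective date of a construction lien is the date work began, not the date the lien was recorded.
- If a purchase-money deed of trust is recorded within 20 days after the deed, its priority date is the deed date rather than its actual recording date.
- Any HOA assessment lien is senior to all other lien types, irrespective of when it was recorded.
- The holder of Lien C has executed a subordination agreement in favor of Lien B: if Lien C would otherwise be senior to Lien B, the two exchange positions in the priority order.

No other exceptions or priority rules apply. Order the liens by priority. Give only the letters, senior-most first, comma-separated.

B, F, C, A, E, D, G

Effective dates after the stated exceptions: A missed the 20-day window (92 days after the deed), so its recording date stands; F is treated as recorded Feb 12, 2022, the work-commencement date.
C, as an HOA assessment lien, has superpriority and ranks first.
The other liens, earliest effective date first: F (Feb 12, 2022), B (Feb 16, 2022), A (Jun 25, 2022), E (Oct 25, 2022), D (Mar 18, 2023), G (Oct 31, 2023).
The subordination applies — C was senior to B — so C and B swap.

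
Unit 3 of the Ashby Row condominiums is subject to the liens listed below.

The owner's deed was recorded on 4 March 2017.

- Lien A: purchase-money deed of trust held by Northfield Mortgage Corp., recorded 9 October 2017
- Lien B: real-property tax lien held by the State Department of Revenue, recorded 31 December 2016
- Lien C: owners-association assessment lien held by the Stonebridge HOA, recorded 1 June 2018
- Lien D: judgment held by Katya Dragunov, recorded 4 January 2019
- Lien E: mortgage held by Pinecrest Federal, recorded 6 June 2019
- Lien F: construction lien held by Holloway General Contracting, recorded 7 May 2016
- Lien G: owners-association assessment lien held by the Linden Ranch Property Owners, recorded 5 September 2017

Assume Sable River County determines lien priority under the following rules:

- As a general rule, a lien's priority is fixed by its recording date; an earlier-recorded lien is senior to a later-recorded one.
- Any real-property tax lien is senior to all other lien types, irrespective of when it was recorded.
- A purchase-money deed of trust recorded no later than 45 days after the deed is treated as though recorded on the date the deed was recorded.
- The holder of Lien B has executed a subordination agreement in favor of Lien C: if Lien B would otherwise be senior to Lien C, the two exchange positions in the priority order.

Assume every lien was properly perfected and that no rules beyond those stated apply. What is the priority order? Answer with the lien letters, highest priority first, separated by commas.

Adjusting effective dates: A was recorded 219 days after the deed — beyond 45 days — so no relation-back applies.
B is a real-property tax lien, so it outranks all other liens regardless of date.
Remaining liens by effective date: F (7 May 2016), G (5 September 2017), A (9 October 2017), C (1 June 2018), D (4 January 2019), E (6 June 2019).
B would otherwise be senior to C, so under the subordination agreement B and C exchange positions.

C, F, G, A, B, D, E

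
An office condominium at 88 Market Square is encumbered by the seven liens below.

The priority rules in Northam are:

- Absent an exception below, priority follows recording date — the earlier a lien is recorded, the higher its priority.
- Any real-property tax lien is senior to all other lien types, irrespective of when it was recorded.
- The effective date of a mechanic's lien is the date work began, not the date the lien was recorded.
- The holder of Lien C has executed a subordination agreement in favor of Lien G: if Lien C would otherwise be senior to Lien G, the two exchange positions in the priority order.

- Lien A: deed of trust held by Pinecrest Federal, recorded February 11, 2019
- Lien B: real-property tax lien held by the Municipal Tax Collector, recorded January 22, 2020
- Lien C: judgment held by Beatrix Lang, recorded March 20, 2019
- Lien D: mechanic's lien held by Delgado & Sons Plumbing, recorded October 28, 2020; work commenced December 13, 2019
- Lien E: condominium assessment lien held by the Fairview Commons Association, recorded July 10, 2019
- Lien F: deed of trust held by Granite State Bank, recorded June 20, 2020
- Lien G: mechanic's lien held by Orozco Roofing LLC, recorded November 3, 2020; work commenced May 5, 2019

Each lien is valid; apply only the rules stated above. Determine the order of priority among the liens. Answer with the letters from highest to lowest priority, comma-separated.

Effective dates after the stated exceptions: D is treated as recorded December 13, 2019, the work-commencement date; G's effective date is May 5, 2019, when work began.
B is a real-property tax lien, so it outranks all other liens regardless of date.
The other liens, earliest effective date first: A (February 11, 2019), C (March 20, 2019), G (May 5, 2019), E (July 10, 2019), D (December 13, 2019), F (June 20, 2020).
C is senior to G before the subordination, so the two trade places.

B, A, G, C, E, D, F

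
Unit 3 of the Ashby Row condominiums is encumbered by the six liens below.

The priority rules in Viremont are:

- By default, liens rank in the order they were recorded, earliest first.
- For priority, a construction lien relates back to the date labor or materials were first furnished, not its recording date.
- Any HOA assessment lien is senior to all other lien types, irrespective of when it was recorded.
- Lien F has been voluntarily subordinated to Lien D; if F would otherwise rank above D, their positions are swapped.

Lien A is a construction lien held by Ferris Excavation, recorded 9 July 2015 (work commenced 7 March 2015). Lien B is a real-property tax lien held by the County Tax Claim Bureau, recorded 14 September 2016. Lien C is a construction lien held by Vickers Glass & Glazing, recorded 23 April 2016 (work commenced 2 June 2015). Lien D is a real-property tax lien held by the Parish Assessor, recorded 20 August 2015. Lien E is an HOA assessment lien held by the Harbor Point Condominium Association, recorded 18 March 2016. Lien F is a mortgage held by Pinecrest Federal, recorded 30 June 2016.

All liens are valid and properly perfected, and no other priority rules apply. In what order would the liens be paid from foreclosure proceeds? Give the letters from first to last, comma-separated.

E, A, C, D, F, B

First, effective dates: A is treated as recorded 7 March 2015, the work-commencement date; C's effective date is 2 June 2015, when work began.
E is an HOA assessment lien and takes priority over every other lien.
Ordering the rest by effective date: A (7 March 2015), C (2 June 2015), D (20 August 2015), F (30 June 2016), B (14 September 2016).
F is already junior to D, so the subordination agreement changes nothing.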